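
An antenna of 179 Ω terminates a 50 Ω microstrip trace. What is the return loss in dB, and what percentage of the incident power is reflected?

RL ≈ 4.98 dB; 31.7% of incident power reflected

Γ = (179 − 50)/(179 + 50) = 0.563
RL = −20·log₁₀(0.563) = 4.98 dB
P_refl/P_inc = |Γ|² = 0.317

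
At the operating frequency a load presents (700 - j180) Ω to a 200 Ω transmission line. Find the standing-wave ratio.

VSWR ≈ 3.75

Γ = (Z_L − Z_0)/(Z_L + Z_0) = (500 − j180)/(900 − j180)
|Γ| = 531/918 = 0.579
VSWR = (1 + |Γ|)/(1 − |Γ|) = 1.58/0.421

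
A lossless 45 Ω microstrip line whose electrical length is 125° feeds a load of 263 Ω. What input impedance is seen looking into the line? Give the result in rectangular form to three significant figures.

tan(βl) = tan(125°) = -1.43
Z_in = Z_0·(Z_L + jZ_0·tanβl)/(Z_0 + jZ_L·tanβl)
     = 45·(263 − j64.3)/(45 − j376)

Z_in ≈ 11.3 + j30.2 Ω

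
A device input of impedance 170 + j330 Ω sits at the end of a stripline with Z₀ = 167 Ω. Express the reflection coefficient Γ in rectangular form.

Γ ≈ 0.494 + j0.495

Γ = (Z_L − Z_0)/(Z_L + Z_0) = (3 + j330)/(337 + j330)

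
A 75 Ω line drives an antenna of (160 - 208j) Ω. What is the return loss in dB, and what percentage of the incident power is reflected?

RL ≈ 2.9 dB; 51.3% of incident power reflected

Γ = (85 − j208)/(235 − j208), |Γ| = 0.716
RL = −20·log₁₀(0.716) = 2.9 dB
P_refl/P_inc = |Γ|² = 0.513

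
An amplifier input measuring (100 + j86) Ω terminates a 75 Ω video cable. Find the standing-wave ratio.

Γ = (Z_L − Z_0)/(Z_L + Z_0) = (25 + j86)/(175 + j86)
|Γ| = 89.6/195 = 0.459
VSWR = (1 + |Γ|)/(1 − |Γ|) = 1.46/0.541

VSWR ≈ 2.7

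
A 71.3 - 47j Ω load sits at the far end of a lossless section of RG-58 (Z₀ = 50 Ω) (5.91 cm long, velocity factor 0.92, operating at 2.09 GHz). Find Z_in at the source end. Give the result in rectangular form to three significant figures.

Z_in ≈ 114 − j12.5 Ω

λ = v/f = 0.92·c / 2.09 GHz = 0.132 m
βl = 2π·l/λ = 2π × 0.448 = 161°
tan(βl) = tan(161°) = -0.342
Z_in = Z_0·(Z_L + jZ_0·tanβl)/(Z_0 + jZ_L·tanβl)
     = 50·(71.3 − j64.1)/(33.9 − j24.4)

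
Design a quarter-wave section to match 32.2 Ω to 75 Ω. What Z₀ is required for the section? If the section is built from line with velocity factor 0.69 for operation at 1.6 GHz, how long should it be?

Z_qwt = √(Z_0·R_L) = √(75 × 32.2) = √2415
λ = 0.69·c/f = 0.129 m, so l = λ/4 = 0.0323 m

Z_qwt ≈ 49.1 Ω; length ≈ 3.23 cm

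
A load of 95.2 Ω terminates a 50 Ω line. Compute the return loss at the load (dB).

RL ≈ 10.1 dB

Γ = (95.2 − 50)/(95.2 + 50) = 0.311
RL = −20·log₁₀|Γ| = −20·log₁₀(0.311)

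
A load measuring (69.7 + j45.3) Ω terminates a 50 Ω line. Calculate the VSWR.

Γ = (Z_L − Z_0)/(Z_L + Z_0) = (19.7 + j45.3)/(119.7 + j45.3)
|Γ| = 49.4/128 = 0.386
VSWR = (1 + |Γ|)/(1 − |Γ|) = 1.39/0.614

VSWR ≈ 2.26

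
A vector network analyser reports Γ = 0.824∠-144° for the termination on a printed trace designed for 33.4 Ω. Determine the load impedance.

Z_L = Z_0·(1 + Γ)/(1 − Γ) = 33.4·(0.333 − j0.484)/(1.67 + j0.484)

Z_L ≈ 3.56 − j10.7 Ω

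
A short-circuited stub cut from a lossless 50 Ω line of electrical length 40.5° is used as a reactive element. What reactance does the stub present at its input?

X_in ≈ 42.7 Ω (inductive)

tan(βl) = 0.854
For a short-circuited stub, Z_in = jZ_0·tan(βl)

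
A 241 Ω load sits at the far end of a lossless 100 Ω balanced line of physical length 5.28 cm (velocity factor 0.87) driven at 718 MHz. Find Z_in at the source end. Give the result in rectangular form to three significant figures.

λ = v/f = 0.87·c / 718 MHz = 0.364 m
βl = 2π·l/λ = 2π × 0.145 = 52.3°
tan(βl) = tan(52.3°) = 1.29
Z_in = Z_0·(Z_L + jZ_0·tanβl)/(Z_0 + jZ_L·tanβl)
     = 100·(241 + j129)/(100 + j312)

Z_in ≈ 60.1 − j58 Ω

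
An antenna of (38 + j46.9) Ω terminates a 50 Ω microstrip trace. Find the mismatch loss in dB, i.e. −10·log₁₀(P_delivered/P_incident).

mismatch loss ≈ 1.17 dB

Γ = (-12 + j46.9)/(88 + j46.9), |Γ| = 0.485
|Γ|² = 0.236, so P_del/P_inc = 1 − |Γ|² = 0.764
ML = −10·log₁₀(1 − |Γ|²)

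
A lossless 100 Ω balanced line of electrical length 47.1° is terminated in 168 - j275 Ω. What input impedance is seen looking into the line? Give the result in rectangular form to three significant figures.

Z_in ≈ 19.1 − j51 Ω

tan(βl) = tan(47.1°) = 1.08
Z_in = Z_0·(Z_L + jZ_0·tanβl)/(Z_0 + jZ_L·tanβl)
     = 100·(168 − j167)/(396 + j181)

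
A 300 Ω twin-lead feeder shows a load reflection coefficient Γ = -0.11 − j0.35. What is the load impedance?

Z_L ≈ 192 − j155 Ω

Z_L = Z_0·(1 + Γ)/(1 − Γ) = 300·(0.89 − j0.35)/(1.11 + j0.35)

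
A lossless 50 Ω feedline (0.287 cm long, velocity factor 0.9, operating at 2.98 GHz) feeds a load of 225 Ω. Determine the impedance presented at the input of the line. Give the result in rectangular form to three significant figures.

Z_in ≈ 128 − j106 Ω

λ = v/f = 0.9·c / 2.98 GHz = 0.0906 m
βl = 2π·l/λ = 2π × 0.0317 = 11.4°
tan(βl) = tan(11.4°) = 0.202
Z_in = Z_0·(Z_L + jZ_0·tanβl)/(Z_0 + jZ_L·tanβl)
     = 50·(225 + j10.1)/(50 + j45.4)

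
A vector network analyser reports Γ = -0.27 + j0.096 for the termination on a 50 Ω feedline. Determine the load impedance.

Z_L = Z_0·(1 + Γ)/(1 − Γ) = 50·(0.73 + j0.096)/(1.27 − j0.096)

Z_L ≈ 28.3 + j5.92 Ω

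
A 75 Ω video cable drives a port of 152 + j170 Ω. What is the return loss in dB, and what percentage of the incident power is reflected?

Γ = (77 + j170)/(227 + j170), |Γ| = 0.658
RL = −20·log₁₀(0.658) = 3.63 dB
P_refl/P_inc = |Γ|² = 0.433

RL ≈ 3.63 dB; 43.3% of incident power reflected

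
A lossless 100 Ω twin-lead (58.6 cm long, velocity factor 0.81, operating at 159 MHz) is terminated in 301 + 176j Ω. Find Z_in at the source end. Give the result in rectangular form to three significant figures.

λ = v/f = 0.81·c / 159 MHz = 1.53 m
βl = 2π·l/λ = 2π × 0.383 = 138°
tan(βl) = tan(138°) = -0.899
Z_in = Z_0·(Z_L + jZ_0·tanβl)/(Z_0 + jZ_L·tanβl)
     = 100·(301 + j86.1)/(258 − j271)

Z_in ≈ 38.9 + j74.1 Ω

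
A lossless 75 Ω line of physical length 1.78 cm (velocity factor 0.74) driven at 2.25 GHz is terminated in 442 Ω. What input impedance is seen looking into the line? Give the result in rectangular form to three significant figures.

Z_in ≈ 15.4 − j33.8 Ω

λ = v/f = 0.74·c / 2.25 GHz = 0.0987 m
βl = 2π·l/λ = 2π × 0.18 = 64.9°
tan(βl) = tan(64.9°) = 2.14
Z_in = Z_0·(Z_L + jZ_0·tanβl)/(Z_0 + jZ_L·tanβl)
     = 75·(442 + j160)/(75 + j946)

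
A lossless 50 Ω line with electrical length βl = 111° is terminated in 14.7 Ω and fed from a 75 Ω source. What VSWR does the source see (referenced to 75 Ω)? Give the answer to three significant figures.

tan(βl) = -2.61
Z_in = Z_0·(Z_L + jZ_0·tanβl)/(Z_0 + jZ_L·tanβl) = 72.1 − j75 Ω
Γ_s = (Z_in − Z_s)/(Z_in + Z_s) = (-2.86 − j75)/(147 − j75), |Γ_s| = 0.454
VSWR = (1 + |Γ_s|)/(1 − |Γ_s|)

VSWR ≈ 2.67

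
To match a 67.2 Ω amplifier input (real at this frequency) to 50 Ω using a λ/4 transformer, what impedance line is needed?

Z_qwt ≈ 58 Ω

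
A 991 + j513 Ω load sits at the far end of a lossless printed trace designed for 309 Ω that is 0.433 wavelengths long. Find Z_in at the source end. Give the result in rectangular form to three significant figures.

βl = 2π × 0.433 = 156°
tan(βl) = tan(156°) = -0.448
Z_in = Z_0·(Z_L + jZ_0·tanβl)/(Z_0 + jZ_L·tanβl)
     = 309·(991 + j375)/(539 − j444)

Z_in ≈ 233 + j407 Ω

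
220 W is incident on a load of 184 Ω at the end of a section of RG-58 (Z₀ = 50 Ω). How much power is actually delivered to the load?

Γ = (184 − 50)/(184 + 50) = 0.573
|Γ|² = 0.328
P_refl = |Γ|²·P_inc = 72.1 W, P_del = (1 − |Γ|²)·P_inc = 148 W

P_delivered ≈ 148 W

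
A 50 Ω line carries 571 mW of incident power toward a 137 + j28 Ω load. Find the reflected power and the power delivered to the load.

P_reflected ≈ 133 mW; P_delivered ≈ 438 mW

|Γ| = |(87 + j28)/(187 + j28)| = 0.483
|Γ|² = 0.234
P_refl = |Γ|²·P_inc = 133 mW, P_del = (1 − |Γ|²)·P_inc = 438 mW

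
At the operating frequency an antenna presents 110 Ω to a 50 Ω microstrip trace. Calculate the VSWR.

VSWR ≈ 2.2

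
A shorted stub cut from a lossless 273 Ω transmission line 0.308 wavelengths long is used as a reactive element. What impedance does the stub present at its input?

βl = 2π × 0.308 = 111°
tan(βl) = -2.62
For a shorted stub, Z_in = jZ_0·tan(βl)

Z_in ≈ −j716 Ω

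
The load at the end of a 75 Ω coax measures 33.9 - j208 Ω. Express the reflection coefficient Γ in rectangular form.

Γ = (Z_L − Z_0)/(Z_L + Z_0) = (-41.1 − j208)/(108.9 − j208)

Γ ≈ 0.704 − j0.566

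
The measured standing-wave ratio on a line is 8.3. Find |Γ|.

|Γ| = (S − 1)/(S + 1) = (8.3 − 1)/(8.3 + 1) = 7.3/9.3

|Γ| ≈ 0.785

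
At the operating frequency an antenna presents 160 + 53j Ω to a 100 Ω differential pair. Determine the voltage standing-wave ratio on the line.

Γ = (Z_L − Z_0)/(Z_L + Z_0) = (60 + j53)/(260 + j53)
|Γ| = 80.1/265 = 0.302
VSWR = (1 + |Γ|)/(1 − |Γ|) = 1.3/0.698

VSWR ≈ 1.86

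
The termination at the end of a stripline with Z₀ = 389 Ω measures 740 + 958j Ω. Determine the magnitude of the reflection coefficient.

Γ = (Z_L − Z_0)/(Z_L + Z_0) = (351 + j958)/(1129 + j958)
|Γ| = 1020/1480

|Γ| ≈ 0.689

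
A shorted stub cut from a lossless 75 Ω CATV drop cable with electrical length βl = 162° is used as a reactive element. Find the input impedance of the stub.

Z_in ≈ −j24.4 Ω

tan(βl) = -0.325
For a shorted stub, Z_in = jZ_0·tan(βl)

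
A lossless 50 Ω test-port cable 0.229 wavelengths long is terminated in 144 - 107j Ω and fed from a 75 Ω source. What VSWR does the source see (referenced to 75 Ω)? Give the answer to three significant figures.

VSWR ≈ 6.89

βl = 2π × 0.229 = 82.4°
tan(βl) = 7.53
Z_in = Z_0·(Z_L + jZ_0·tanβl)/(Z_0 + jZ_L·tanβl) = 10.9 + j1.96 Ω
Γ_s = (Z_in − Z_s)/(Z_in + Z_s) = (-64.1 + j1.96)/(85.9 + j1.96), |Γ_s| = 0.747
VSWR = (1 + |Γ_s|)/(1 − |Γ_s|)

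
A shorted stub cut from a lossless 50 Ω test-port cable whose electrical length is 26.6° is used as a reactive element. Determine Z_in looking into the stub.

Z_in ≈ +j25 Ω

tan(βl) = 0.501
For a shorted stub, Z_in = jZ_0·tan(βl)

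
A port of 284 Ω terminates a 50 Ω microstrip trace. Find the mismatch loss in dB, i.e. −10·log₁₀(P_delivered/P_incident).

mismatch loss ≈ 2.93 dB

Γ = (284 − 50)/(284 + 50) = 0.701
|Γ|² = 0.491, so P_del/P_inc = 1 − |Γ|² = 0.509
ML = −10·log₁₀(1 − |Γ|²)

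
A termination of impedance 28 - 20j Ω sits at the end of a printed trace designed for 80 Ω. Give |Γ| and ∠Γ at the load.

Γ ≈ 0.507 ∠ -148°

Γ = (Z_L − Z_0)/(Z_L + Z_0) = (-52 − j20)/(108 − j20)
|Γ| = 55.7/110 = 0.507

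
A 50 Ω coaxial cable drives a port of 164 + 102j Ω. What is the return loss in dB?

Γ = (114 + j102)/(214 + j102), |Γ| = 0.645
RL = −20·log₁₀|Γ| = −20·log₁₀(0.645)

RL ≈ 3.81 dB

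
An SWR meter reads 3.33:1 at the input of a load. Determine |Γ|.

|Γ| ≈ 0.538

|Γ| = (S − 1)/(S + 1) = (3.33 − 1)/(3.33 + 1) = 2.33/4.33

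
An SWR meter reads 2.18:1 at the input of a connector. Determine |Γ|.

|Γ| ≈ 0.371

|Γ| = (S − 1)/(S + 1) = (2.18 − 1)/(2.18 + 1) = 1.18/3.18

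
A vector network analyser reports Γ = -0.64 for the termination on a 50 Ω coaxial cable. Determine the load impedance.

Z_L = Z_0·(1 + Γ)/(1 − Γ) = 50·(0.36)/(1.64)

Z_L ≈ 11 Ω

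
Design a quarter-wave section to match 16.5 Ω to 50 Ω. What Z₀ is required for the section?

Z_qwt = √(Z_0·R_L) = √(50 × 16.5) = √825

Z_qwt ≈ 28.7 Ω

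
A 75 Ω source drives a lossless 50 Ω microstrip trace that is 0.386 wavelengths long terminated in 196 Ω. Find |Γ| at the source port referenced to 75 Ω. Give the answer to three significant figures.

βl = 2π × 0.386 = 139°
tan(βl) = -0.871
Z_in = Z_0·(Z_L + jZ_0·tanβl)/(Z_0 + jZ_L·tanβl) = 27.2 + j49.5 Ω
Γ_s = (Z_in − Z_s)/(Z_in + Z_s) = (-47.8 + j49.5)/(102 + j49.5), |Γ_s| = 0.605

|Γ| ≈ 0.605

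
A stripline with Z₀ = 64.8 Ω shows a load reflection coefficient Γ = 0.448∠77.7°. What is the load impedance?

Z_L ≈ 51.3 + j56.2 Ω

Z_L = Z_0·(1 + Γ)/(1 − Γ) = 64.8·(1.1 + j0.438)/(0.905 − j0.438)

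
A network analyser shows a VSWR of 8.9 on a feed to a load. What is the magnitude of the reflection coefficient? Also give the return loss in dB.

|Γ| = (S − 1)/(S + 1) = (8.9 − 1)/(8.9 + 1) = 7.9/9.9
RL = −20·log₁₀|Γ| = −20·log₁₀(0.798)

|Γ| ≈ 0.798; return loss ≈ 1.96 dB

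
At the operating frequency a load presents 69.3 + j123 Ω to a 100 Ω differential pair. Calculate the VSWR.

VSWR ≈ 4.07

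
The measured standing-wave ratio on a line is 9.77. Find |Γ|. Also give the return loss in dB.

|Γ| = (S − 1)/(S + 1) = (9.77 − 1)/(9.77 + 1) = 8.77/10.8
RL = −20·log₁₀|Γ| = −20·log₁₀(0.814)

|Γ| ≈ 0.814; return loss ≈ 1.78 dB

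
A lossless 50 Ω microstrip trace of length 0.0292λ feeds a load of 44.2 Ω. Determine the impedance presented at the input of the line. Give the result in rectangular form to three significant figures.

βl = 2π × 0.0292 = 10.5°
tan(βl) = tan(10.5°) = 0.186
Z_in = Z_0·(Z_L + jZ_0·tanβl)/(Z_0 + jZ_L·tanβl)
     = 50·(44.2 + j9.28)/(50 + j8.2)

Z_in ≈ 44.5 + j1.97 Ω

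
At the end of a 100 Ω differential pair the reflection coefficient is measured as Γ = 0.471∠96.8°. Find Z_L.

Z_L ≈ 58.4 + j70.2 Ω

Z_L = Z_0·(1 + Γ)/(1 − Γ) = 100·(0.944 + j0.468)/(1.06 − j0.468)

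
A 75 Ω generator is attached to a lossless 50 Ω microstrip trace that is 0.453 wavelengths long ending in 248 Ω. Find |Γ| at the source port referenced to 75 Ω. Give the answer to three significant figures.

βl = 2π × 0.453 = 163°
tan(βl) = -0.304
Z_in = Z_0·(Z_L + jZ_0·tanβl)/(Z_0 + jZ_L·tanβl) = 82.7 + j110 Ω
Γ_s = (Z_in − Z_s)/(Z_in + Z_s) = (7.69 + j110)/(158 + j110), |Γ_s| = 0.572

|Γ| ≈ 0.572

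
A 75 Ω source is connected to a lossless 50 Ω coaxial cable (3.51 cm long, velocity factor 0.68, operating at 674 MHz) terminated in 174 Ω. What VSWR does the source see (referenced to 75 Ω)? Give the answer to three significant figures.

λ = v/f = 0.68·c / 674 MHz = 0.303 m
βl = 2π·l/λ = 2π × 0.116 = 41.7°
tan(βl) = 0.892
Z_in = Z_0·(Z_L + jZ_0·tanβl)/(Z_0 + jZ_L·tanβl) = 29.4 − j46.6 Ω
Γ_s = (Z_in − Z_s)/(Z_in + Z_s) = (-45.6 − j46.6)/(104 − j46.6), |Γ_s| = 0.571
VSWR = (1 + |Γ_s|)/(1 − |Γ_s|)

VSWR ≈ 3.66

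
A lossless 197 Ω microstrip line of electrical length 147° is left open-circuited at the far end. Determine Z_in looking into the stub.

Z_in ≈ +j303 Ω

tan(βl) = -0.649
For an open-circuited stub, Z_in = −jZ_0·cot(βl) = −jZ_0/tan(βl)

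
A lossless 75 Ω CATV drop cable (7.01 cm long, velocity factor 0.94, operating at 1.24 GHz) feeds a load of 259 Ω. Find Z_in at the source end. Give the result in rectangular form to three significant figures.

λ = v/f = 0.94·c / 1.24 GHz = 0.227 m
βl = 2π·l/λ = 2π × 0.308 = 111°
tan(βl) = tan(111°) = -2.61
Z_in = Z_0·(Z_L + jZ_0·tanβl)/(Z_0 + jZ_L·tanβl)
     = 75·(259 − j196)/(75 − j676)

Z_in ≈ 24.6 + j26 Ω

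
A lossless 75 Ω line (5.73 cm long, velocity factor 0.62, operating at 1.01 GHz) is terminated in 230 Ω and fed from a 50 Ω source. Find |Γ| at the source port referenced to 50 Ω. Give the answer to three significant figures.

λ = v/f = 0.62·c / 1.01 GHz = 0.184 m
βl = 2π·l/λ = 2π × 0.311 = 112°
tan(βl) = -2.47
Z_in = Z_0·(Z_L + jZ_0·tanβl)/(Z_0 + jZ_L·tanβl) = 28 + j26.6 Ω
Γ_s = (Z_in − Z_s)/(Z_in + Z_s) = (-22 + j26.6)/(78 + j26.6), |Γ_s| = 0.42

|Γ| ≈ 0.42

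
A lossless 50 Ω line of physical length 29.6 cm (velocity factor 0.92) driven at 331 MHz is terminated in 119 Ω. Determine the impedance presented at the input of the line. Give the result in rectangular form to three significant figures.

λ = v/f = 0.92·c / 331 MHz = 0.834 m
βl = 2π·l/λ = 2π × 0.355 = 128°
tan(βl) = tan(128°) = -1.29
Z_in = Z_0·(Z_L + jZ_0·tanβl)/(Z_0 + jZ_L·tanβl)
     = 50·(119 − j64.5)/(50 − j153)

Z_in ≈ 30.4 + j28.9 Ω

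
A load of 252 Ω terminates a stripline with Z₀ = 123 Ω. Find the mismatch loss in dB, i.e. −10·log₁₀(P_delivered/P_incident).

Γ = (252 − 123)/(252 + 123) = 0.344
|Γ|² = 0.118, so P_del/P_inc = 1 − |Γ|² = 0.882
ML = −10·log₁₀(1 − |Γ|²)

mismatch loss ≈ 0.547 dB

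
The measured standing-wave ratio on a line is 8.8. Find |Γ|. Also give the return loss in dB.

|Γ| = (S − 1)/(S + 1) = (8.8 − 1)/(8.8 + 1) = 7.8/9.8
RL = −20·log₁₀|Γ| = −20·log₁₀(0.796)

|Γ| ≈ 0.796; return loss ≈ 1.98 dB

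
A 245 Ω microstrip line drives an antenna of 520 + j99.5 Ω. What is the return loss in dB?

Γ = (275 + j99.5)/(765 + j99.5), |Γ| = 0.379
RL = −20·log₁₀|Γ| = −20·log₁₀(0.379)

RL ≈ 8.43 dB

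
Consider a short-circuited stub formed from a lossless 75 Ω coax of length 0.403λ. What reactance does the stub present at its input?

βl = 2π × 0.403 = 145°
tan(βl) = -0.698
For a short-circuited stub, Z_in = jZ_0·tan(βl)

X_in ≈ -52.4 Ω (capacitive)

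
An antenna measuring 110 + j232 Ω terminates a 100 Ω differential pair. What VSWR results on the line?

Γ = (Z_L − Z_0)/(Z_L + Z_0) = (10 + j232)/(210 + j232)
|Γ| = 232/313 = 0.742
VSWR = (1 + |Γ|)/(1 − |Γ|) = 1.74/0.258

VSWR ≈ 6.75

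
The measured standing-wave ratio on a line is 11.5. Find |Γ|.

|Γ| ≈ 0.84

|Γ| = (S − 1)/(S + 1) = (11.5 − 1)/(11.5 + 1) = 10.5/12.5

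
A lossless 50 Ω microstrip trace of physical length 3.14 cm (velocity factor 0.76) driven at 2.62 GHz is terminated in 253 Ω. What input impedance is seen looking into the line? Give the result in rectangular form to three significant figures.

Z_in ≈ 16.3 + j39.1 Ω

λ = v/f = 0.76·c / 2.62 GHz = 0.087 m
βl = 2π·l/λ = 2π × 0.361 = 130°
tan(βl) = tan(130°) = -1.2
Z_in = Z_0·(Z_L + jZ_0·tanβl)/(Z_0 + jZ_L·tanβl)
     = 50·(253 − j59.8)/(50 − j303)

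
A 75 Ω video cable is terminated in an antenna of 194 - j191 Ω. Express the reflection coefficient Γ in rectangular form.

Γ = (Z_L − Z_0)/(Z_L + Z_0) = (119 − j191)/(269 − j191)

Γ ≈ 0.629 − j0.263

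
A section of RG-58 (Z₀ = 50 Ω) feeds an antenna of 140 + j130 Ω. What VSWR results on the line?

VSWR ≈ 5.39

Γ = (Z_L − Z_0)/(Z_L + Z_0) = (90 + j130)/(190 + j130)
|Γ| = 158/230 = 0.687
VSWR = (1 + |Γ|)/(1 − |Γ|) = 1.69/0.313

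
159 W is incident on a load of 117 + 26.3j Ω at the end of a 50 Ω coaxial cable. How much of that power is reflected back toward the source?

|Γ| = |(67 + j26.3)/(167 + j26.3)| = 0.426
|Γ|² = 0.181
P_refl = |Γ|²·P_inc = 28.8 W, P_del = (1 − |Γ|²)·P_inc = 130 W

P_reflected ≈ 28.8 W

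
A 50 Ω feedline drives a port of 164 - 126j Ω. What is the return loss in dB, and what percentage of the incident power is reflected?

Γ = (114 − j126)/(214 − j126), |Γ| = 0.684
RL = −20·log₁₀(0.684) = 3.3 dB
P_refl/P_inc = |Γ|² = 0.468

RL ≈ 3.3 dB; 46.8% of incident power reflected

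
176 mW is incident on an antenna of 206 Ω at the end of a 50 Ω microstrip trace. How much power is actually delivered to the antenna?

Γ = (206 − 50)/(206 + 50) = 0.609
|Γ|² = 0.371
P_refl = |Γ|²·P_inc = 65.4 mW, P_del = (1 − |Γ|²)·P_inc = 111 mW

P_delivered ≈ 111 mW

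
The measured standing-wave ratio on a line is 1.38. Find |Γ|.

|Γ| ≈ 0.16

|Γ| = (S − 1)/(S + 1) = (1.38 − 1)/(1.38 + 1) = 0.38/2.38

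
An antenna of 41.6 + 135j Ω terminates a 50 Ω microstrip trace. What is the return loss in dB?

Γ = (-8.4 + j135)/(91.6 + j135), |Γ| = 0.829
RL = −20·log₁₀|Γ| = −20·log₁₀(0.829)

RL ≈ 1.63 dB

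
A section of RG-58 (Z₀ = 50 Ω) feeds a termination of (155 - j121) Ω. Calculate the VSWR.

VSWR ≈ 5.12

Γ = (Z_L − Z_0)/(Z_L + Z_0) = (105 − j121)/(205 − j121)
|Γ| = 160/238 = 0.673
VSWR = (1 + |Γ|)/(1 − |Γ|) = 1.67/0.327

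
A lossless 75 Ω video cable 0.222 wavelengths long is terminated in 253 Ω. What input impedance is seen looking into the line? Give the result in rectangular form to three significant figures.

βl = 2π × 0.222 = 79.9°
tan(βl) = tan(79.9°) = 5.63
Z_in = Z_0·(Z_L + jZ_0·tanβl)/(Z_0 + jZ_L·tanβl)
     = 75·(253 + j422)/(75 + j1420)

Z_in ≈ 22.9 − j12.1 Ω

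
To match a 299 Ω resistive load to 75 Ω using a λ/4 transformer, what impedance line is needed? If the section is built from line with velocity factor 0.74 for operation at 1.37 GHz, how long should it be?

Z_qwt ≈ 150 Ω; length ≈ 4.05 cm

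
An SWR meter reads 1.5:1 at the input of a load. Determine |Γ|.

|Γ| ≈ 0.2

|Γ| = (S − 1)/(S + 1) = (1.5 − 1)/(1.5 + 1) = 0.5/2.5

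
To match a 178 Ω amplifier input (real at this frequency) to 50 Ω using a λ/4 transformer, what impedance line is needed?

Z_qwt ≈ 94.3 Ω

Z_qwt = √(Z_0·R_L) = √(50 × 178) = √8900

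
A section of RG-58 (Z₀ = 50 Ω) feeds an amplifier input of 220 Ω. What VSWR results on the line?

Γ = (220 − 50)/(220 + 50) = 0.63
VSWR = (1 + 0.63)/(1 − 0.63)

VSWR ≈ 4.4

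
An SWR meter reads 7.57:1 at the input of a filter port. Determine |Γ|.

|Γ| = (S − 1)/(S + 1) = (7.57 − 1)/(7.57 + 1) = 6.57/8.57

|Γ| ≈ 0.767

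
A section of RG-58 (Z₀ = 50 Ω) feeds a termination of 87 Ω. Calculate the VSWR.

For a purely resistive load, VSWR = R_L/Z_0 or Z_0/R_L (whichever > 1) = 87/50

VSWR ≈ 1.74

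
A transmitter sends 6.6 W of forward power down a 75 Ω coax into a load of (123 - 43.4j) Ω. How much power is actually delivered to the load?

P_delivered ≈ 5.93 W

|Γ| = |(48 − j43.4)/(198 − j43.4)| = 0.319
|Γ|² = 0.102
P_refl = |Γ|²·P_inc = 0.673 W, P_del = (1 − |Γ|²)·P_inc = 5.93 W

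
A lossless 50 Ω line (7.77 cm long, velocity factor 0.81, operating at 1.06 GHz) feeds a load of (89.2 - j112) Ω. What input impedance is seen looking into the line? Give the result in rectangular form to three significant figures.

Z_in ≈ 21.4 + j50.7 Ω

λ = v/f = 0.81·c / 1.06 GHz = 0.229 m
βl = 2π·l/λ = 2π × 0.339 = 122°
tan(βl) = tan(122°) = -1.6
Z_in = Z_0·(Z_L + jZ_0·tanβl)/(Z_0 + jZ_L·tanβl)
     = 50·(89.2 − j192)/(-129 − j143)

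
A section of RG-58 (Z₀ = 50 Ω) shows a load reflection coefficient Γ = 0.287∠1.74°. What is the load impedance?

Z_L = Z_0·(1 + Γ)/(1 − Γ) = 50·(1.29 + j0.00871)/(0.713 − j0.00871)

Z_L ≈ 90.2 + j1.71 Ω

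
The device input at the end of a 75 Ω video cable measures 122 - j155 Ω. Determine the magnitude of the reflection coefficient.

|Γ| ≈ 0.646

Γ = (Z_L − Z_0)/(Z_L + Z_0) = (47 − j155)/(197 − j155)
|Γ| = 162/251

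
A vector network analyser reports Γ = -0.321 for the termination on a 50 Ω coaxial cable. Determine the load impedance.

Z_L ≈ 25.7 Ω

Z_L = Z_0·(1 + Γ)/(1 − Γ) = 50·(0.679)/(1.32)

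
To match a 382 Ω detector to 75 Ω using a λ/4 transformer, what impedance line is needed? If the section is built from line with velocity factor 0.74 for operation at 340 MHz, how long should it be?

Z_qwt = √(Z_0·R_L) = √(75 × 382) = √28650
λ = 0.74·c/f = 0.653 m, so l = λ/4 = 0.163 m

Z_qwt ≈ 169 Ω; length ≈ 16.3 cm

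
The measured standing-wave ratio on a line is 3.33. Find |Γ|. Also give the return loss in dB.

|Γ| ≈ 0.538; return loss ≈ 5.38 dB

|Γ| = (S − 1)/(S + 1) = (3.33 − 1)/(3.33 + 1) = 2.33/4.33
RL = −20·log₁₀|Γ| = −20·log₁₀(0.538)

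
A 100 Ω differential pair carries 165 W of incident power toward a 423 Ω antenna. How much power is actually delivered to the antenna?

P_delivered ≈ 102 W

Γ = (423 − 100)/(423 + 100) = 0.618
|Γ|² = 0.381
P_refl = |Γ|²·P_inc = 62.9 W, P_del = (1 − |Γ|²)·P_inc = 102 W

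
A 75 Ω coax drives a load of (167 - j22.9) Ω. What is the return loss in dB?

Γ = (92 − j22.9)/(242 − j22.9), |Γ| = 0.39
RL = −20·log₁₀|Γ| = −20·log₁₀(0.39)

RL ≈ 8.18 dB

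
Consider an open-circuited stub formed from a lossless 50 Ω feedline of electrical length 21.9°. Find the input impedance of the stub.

Z_in ≈ −j124 Ω

tan(βl) = 0.402
For an open-circuited stub, Z_in = −jZ_0·cot(βl) = −jZ_0/tan(βl)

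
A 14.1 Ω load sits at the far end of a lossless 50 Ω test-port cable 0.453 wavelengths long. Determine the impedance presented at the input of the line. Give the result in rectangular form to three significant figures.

βl = 2π × 0.453 = 163°
tan(βl) = tan(163°) = -0.304
Z_in = Z_0·(Z_L + jZ_0·tanβl)/(Z_0 + jZ_L·tanβl)
     = 50·(14.1 − j15.2)/(50 − j4.29)

Z_in ≈ 15.3 − j13.9 Ω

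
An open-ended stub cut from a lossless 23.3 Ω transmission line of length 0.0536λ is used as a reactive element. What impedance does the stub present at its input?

Z_in ≈ −j66.5 Ω

βl = 2π × 0.0536 = 19.3°
tan(βl) = 0.35
For an open-ended stub, Z_in = −jZ_0·cot(βl) = −jZ_0/tan(βl)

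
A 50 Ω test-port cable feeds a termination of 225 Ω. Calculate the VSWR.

Γ = (225 − 50)/(225 + 50) = 0.636
VSWR = (1 + 0.636)/(1 − 0.636)

VSWR ≈ 4.5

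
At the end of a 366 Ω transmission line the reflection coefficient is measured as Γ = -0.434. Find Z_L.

Z_L ≈ 144 Ω

Z_L = Z_0·(1 + Γ)/(1 − Γ) = 366·(0.566)/(1.43)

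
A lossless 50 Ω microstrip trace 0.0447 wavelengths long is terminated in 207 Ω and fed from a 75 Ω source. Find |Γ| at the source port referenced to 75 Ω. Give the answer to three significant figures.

|Γ| ≈ 0.505

βl = 2π × 0.0447 = 16.1°
tan(βl) = 0.288
Z_in = Z_0·(Z_L + jZ_0·tanβl)/(Z_0 + jZ_L·tanβl) = 92.4 − j95.9 Ω
Γ_s = (Z_in − Z_s)/(Z_in + Z_s) = (17.4 − j95.9)/(167 − j95.9), |Γ_s| = 0.505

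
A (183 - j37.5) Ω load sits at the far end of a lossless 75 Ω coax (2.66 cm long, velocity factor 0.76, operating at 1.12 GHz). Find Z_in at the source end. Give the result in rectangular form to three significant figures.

λ = v/f = 0.76·c / 1.12 GHz = 0.204 m
βl = 2π·l/λ = 2π × 0.131 = 47°
tan(βl) = tan(47°) = 1.07
Z_in = Z_0·(Z_L + jZ_0·tanβl)/(Z_0 + jZ_L·tanβl)
     = 75·(183 + j43)/(115 + j197)

Z_in ≈ 42.7 − j44.8 Ω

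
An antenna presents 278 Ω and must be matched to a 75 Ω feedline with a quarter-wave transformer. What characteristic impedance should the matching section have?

Z_qwt = √(Z_0·R_L) = √(75 × 278) = √20850

Z_qwt ≈ 144 Ω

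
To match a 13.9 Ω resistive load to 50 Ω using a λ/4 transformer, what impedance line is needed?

Z_qwt = √(Z_0·R_L) = √(50 × 13.9) = √695

Z_qwt ≈ 26.4 Ω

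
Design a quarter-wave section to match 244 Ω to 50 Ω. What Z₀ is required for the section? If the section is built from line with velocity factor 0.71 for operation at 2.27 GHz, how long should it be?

Z_qwt ≈ 110 Ω; length ≈ 2.35 cm

Z_qwt = √(Z_0·R_L) = √(50 × 244) = √12200
λ = 0.71·c/f = 0.0938 m, so l = λ/4 = 0.0235 m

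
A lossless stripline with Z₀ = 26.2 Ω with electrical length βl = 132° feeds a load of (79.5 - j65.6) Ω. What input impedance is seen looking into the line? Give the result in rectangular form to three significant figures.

tan(βl) = tan(132°) = -1.11
Z_in = Z_0·(Z_L + jZ_0·tanβl)/(Z_0 + jZ_L·tanβl)
     = 26.2·(79.5 − j94.7)/(-46.7 − j88.3)

Z_in ≈ 12.2 + j30 Ω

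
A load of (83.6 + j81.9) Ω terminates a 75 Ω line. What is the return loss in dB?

RL ≈ 6.72 dB

Γ = (8.6 + j81.9)/(158.6 + j81.9), |Γ| = 0.461
RL = −20·log₁₀|Γ| = −20·log₁₀(0.461)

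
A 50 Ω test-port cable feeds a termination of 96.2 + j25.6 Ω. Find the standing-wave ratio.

Γ = (Z_L − Z_0)/(Z_L + Z_0) = (46.2 + j25.6)/(146.2 + j25.6)
|Γ| = 52.8/148 = 0.356
VSWR = (1 + |Γ|)/(1 − |Γ|) = 1.36/0.644

VSWR ≈ 2.1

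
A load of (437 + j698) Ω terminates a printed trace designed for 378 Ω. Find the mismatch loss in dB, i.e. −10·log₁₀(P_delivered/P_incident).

mismatch loss ≈ 2.41 dB

Γ = (59 + j698)/(815 + j698), |Γ| = 0.653
|Γ|² = 0.426, so P_del/P_inc = 1 − |Γ|² = 0.574
ML = −10·log₁₀(1 − |Γ|²)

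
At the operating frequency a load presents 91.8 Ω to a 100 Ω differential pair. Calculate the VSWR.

VSWR ≈ 1.09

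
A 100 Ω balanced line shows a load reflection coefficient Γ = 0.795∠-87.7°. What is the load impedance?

Z_L = Z_0·(1 + Γ)/(1 − Γ) = 100·(1.03 − j0.794)/(0.968 + j0.794)

Z_L ≈ 23.5 − j101 Ω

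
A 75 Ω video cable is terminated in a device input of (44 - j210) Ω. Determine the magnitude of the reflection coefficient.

Γ = (Z_L − Z_0)/(Z_L + Z_0) = (-31 − j210)/(119 − j210)
|Γ| = 212/241

|Γ| ≈ 0.879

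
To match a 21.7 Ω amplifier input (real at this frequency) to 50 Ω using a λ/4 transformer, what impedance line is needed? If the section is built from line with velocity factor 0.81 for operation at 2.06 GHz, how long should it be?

Z_qwt = √(Z_0·R_L) = √(50 × 21.7) = √1085
λ = 0.81·c/f = 0.118 m, so l = λ/4 = 0.0295 m

Z_qwt ≈ 32.9 Ω; length ≈ 2.95 cm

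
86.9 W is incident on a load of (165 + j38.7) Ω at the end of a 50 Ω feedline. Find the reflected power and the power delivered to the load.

|Γ| = |(115 + j38.7)/(215 + j38.7)| = 0.555
|Γ|² = 0.309
P_refl = |Γ|²·P_inc = 26.8 W, P_del = (1 − |Γ|²)·P_inc = 60.1 W

P_reflected ≈ 26.8 W; P_delivered ≈ 60.1 W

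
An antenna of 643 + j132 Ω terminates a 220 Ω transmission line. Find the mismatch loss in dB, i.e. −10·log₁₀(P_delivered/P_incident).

Γ = (423 + j132)/(863 + j132), |Γ| = 0.508
|Γ|² = 0.258, so P_del/P_inc = 1 − |Γ|² = 0.742
ML = −10·log₁₀(1 − |Γ|²)

mismatch loss ≈ 1.29 dB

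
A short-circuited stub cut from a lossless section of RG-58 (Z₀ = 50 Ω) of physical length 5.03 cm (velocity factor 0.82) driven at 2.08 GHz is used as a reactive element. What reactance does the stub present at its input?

λ = v/f = 0.82·c / 2.08 GHz = 0.118 m
βl = 2π·l/λ = 2π × 0.425 = 153°
tan(βl) = -0.507
For a short-circuited stub, Z_in = jZ_0·tan(βl)

X_in ≈ -25.4 Ω (capacitive)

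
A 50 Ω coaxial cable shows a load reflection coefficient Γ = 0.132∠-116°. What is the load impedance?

Z_L ≈ 43.4 − j10.5 Ω

Z_L = Z_0·(1 + Γ)/(1 − Γ) = 50·(0.942 − j0.119)/(1.06 + j0.119)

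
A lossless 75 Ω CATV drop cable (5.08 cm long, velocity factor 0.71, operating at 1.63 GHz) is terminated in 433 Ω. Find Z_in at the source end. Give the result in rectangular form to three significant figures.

λ = v/f = 0.71·c / 1.63 GHz = 0.131 m
βl = 2π·l/λ = 2π × 0.389 = 140°
tan(βl) = tan(140°) = -0.841
Z_in = Z_0·(Z_L + jZ_0·tanβl)/(Z_0 + jZ_L·tanβl)
     = 75·(433 − j63)/(75 − j364)

Z_in ≈ 30.1 + j83 Ω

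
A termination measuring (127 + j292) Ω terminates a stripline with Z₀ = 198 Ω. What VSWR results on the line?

VSWR ≈ 5.41

Γ = (Z_L − Z_0)/(Z_L + Z_0) = (-71 + j292)/(325 + j292)
|Γ| = 301/437 = 0.688
VSWR = (1 + |Γ|)/(1 − |Γ|) = 1.69/0.312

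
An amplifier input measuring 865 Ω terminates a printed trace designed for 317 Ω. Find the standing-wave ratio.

VSWR ≈ 2.73

For a purely resistive load, VSWR = R_L/Z_0 or Z_0/R_L (whichever > 1) = 865/317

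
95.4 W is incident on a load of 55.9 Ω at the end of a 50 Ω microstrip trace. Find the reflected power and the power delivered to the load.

Γ = (55.9 − 50)/(55.9 + 50) = 0.0557
|Γ|² = 0.0031
P_refl = |Γ|²·P_inc = 0.296 W, P_del = (1 − |Γ|²)·P_inc = 95.1 W

P_reflected ≈ 0.296 W; P_delivered ≈ 95.1 W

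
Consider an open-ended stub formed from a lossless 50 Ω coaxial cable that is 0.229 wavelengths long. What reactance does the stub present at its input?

βl = 2π × 0.229 = 82.4°
tan(βl) = 7.53
For an open-ended stub, Z_in = −jZ_0·cot(βl) = −jZ_0/tan(βl)

X_in ≈ -6.64 Ω (capacitive)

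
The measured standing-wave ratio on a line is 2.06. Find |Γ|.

|Γ| = (S − 1)/(S + 1) = (2.06 − 1)/(2.06 + 1) = 1.06/3.06

|Γ| ≈ 0.346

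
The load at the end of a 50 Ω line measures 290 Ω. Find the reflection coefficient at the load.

Γ = (Z_L − Z_0)/(Z_L + Z_0) = (290 − 50)/(290 + 50) = 240/340

Γ = 0.706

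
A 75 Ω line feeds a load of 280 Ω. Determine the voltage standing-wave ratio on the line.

For a purely resistive load, VSWR = R_L/Z_0 or Z_0/R_L (whichever > 1) = 280/75

VSWR ≈ 3.73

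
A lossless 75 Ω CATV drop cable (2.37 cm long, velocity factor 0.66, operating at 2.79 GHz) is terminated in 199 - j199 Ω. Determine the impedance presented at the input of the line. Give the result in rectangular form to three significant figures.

λ = v/f = 0.66·c / 2.79 GHz = 0.071 m
βl = 2π·l/λ = 2π × 0.334 = 120°
tan(βl) = tan(120°) = -1.72
Z_in = Z_0·(Z_L + jZ_0·tanβl)/(Z_0 + jZ_L·tanβl)
     = 75·(199 − j328)/(-267 − j342)

Z_in ≈ 23.5 + j62.1 Ω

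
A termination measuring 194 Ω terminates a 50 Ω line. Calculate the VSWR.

VSWR ≈ 3.88

Γ = (194 − 50)/(194 + 50) = 0.59
VSWR = (1 + 0.59)/(1 − 0.59)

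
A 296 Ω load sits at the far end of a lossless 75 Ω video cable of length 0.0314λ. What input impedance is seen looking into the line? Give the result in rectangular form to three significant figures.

βl = 2π × 0.0314 = 11.3°
tan(βl) = tan(11.3°) = 0.2
Z_in = Z_0·(Z_L + jZ_0·tanβl)/(Z_0 + jZ_L·tanβl)
     = 75·(296 + j15)/(75 + j59.2)

Z_in ≈ 190 − j135 Ω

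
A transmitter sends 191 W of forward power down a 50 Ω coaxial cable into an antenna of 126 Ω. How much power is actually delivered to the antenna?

P_delivered ≈ 155 W

Γ = (126 − 50)/(126 + 50) = 0.432
|Γ|² = 0.186
P_refl = |Γ|²·P_inc = 35.6 W, P_del = (1 − |Γ|²)·P_inc = 155 W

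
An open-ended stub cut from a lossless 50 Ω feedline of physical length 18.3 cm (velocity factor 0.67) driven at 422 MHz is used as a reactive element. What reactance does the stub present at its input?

λ = v/f = 0.67·c / 422 MHz = 0.476 m
βl = 2π·l/λ = 2π × 0.384 = 138°
tan(βl) = -0.89
For an open-ended stub, Z_in = −jZ_0·cot(βl) = −jZ_0/tan(βl)

X_in ≈ 56.1 Ω (inductive)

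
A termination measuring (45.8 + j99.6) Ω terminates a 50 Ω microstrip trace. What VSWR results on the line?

VSWR ≈ 6.18

Γ = (Z_L − Z_0)/(Z_L + Z_0) = (-4.2 + j99.6)/(95.8 + j99.6)
|Γ| = 99.7/138 = 0.721
VSWR = (1 + |Γ|)/(1 − |Γ|) = 1.72/0.279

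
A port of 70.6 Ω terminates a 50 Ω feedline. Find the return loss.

RL ≈ 15.3 dB

Γ = (70.6 − 50)/(70.6 + 50) = 0.171
RL = −20·log₁₀|Γ| = −20·log₁₀(0.171)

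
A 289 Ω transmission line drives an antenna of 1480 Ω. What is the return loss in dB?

RL ≈ 3.44 dB

Γ = (1480 − 289)/(1480 + 289) = 0.673
RL = −20·log₁₀|Γ| = −20·log₁₀(0.673)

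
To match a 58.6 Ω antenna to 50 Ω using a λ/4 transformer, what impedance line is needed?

Z_qwt = √(Z_0·R_L) = √(50 × 58.6) = √2930

Z_qwt ≈ 54.1 Ω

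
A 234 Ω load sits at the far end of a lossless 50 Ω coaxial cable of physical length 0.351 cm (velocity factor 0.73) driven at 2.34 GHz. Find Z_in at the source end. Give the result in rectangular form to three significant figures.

λ = v/f = 0.73·c / 2.34 GHz = 0.0936 m
βl = 2π·l/λ = 2π × 0.0375 = 13.5°
tan(βl) = tan(13.5°) = 0.24
Z_in = Z_0·(Z_L + jZ_0·tanβl)/(Z_0 + jZ_L·tanβl)
     = 50·(234 + j12)/(50 + j56.2)

Z_in ≈ 109 − j111 Ω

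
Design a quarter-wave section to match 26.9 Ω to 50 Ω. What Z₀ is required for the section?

Z_qwt = √(Z_0·R_L) = √(50 × 26.9) = √1345

Z_qwt ≈ 36.7 Ω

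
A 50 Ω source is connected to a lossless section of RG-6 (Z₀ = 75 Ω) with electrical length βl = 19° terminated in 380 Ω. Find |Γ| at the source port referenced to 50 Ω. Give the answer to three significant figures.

tan(βl) = 0.344
Z_in = Z_0·(Z_L + jZ_0·tanβl)/(Z_0 + jZ_L·tanβl) = 105 − j158 Ω
Γ_s = (Z_in − Z_s)/(Z_in + Z_s) = (55.1 − j158)/(155 − j158), |Γ_s| = 0.755

|Γ| ≈ 0.755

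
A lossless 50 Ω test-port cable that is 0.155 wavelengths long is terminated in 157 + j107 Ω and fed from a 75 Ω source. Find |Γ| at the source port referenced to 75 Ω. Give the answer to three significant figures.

βl = 2π × 0.155 = 55.8°
tan(βl) = 1.47
Z_in = Z_0·(Z_L + jZ_0·tanβl)/(Z_0 + jZ_L·tanβl) = 19.1 − j42.9 Ω
Γ_s = (Z_in − Z_s)/(Z_in + Z_s) = (-55.9 − j42.9)/(94.1 − j42.9), |Γ_s| = 0.681

|Γ| ≈ 0.681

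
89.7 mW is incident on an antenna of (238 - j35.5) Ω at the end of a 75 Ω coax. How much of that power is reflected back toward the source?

P_reflected ≈ 25.2 mW

|Γ| = |(163 − j35.5)/(313 − j35.5)| = 0.53
|Γ|² = 0.28
P_refl = |Γ|²·P_inc = 25.2 mW, P_del = (1 − |Γ|²)·P_inc = 64.5 mW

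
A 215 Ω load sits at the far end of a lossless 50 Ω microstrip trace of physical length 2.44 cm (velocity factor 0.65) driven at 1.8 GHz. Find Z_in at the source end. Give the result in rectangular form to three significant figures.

λ = v/f = 0.65·c / 1.8 GHz = 0.108 m
βl = 2π·l/λ = 2π × 0.225 = 81.1°
tan(βl) = tan(81.1°) = 6.37
Z_in = Z_0·(Z_L + jZ_0·tanβl)/(Z_0 + jZ_L·tanβl)
     = 50·(215 + j319)/(50 + j1370)

Z_in ≈ 11.9 − j7.41 Ω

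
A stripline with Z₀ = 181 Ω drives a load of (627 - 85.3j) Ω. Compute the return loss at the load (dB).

Γ = (446 − j85.3)/(808 − j85.3), |Γ| = 0.559
RL = −20·log₁₀|Γ| = −20·log₁₀(0.559)

RL ≈ 5.05 dB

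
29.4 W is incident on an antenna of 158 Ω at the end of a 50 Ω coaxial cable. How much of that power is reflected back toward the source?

Γ = (158 − 50)/(158 + 50) = 0.519
|Γ|² = 0.27
P_refl = |Γ|²·P_inc = 7.93 W, P_del = (1 − |Γ|²)·P_inc = 21.5 W

P_reflected ≈ 7.93 W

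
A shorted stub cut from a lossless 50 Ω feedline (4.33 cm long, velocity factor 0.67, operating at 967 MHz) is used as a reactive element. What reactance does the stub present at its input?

X_in ≈ 187 Ω (inductive)

λ = v/f = 0.67·c / 967 MHz = 0.208 m
βl = 2π·l/λ = 2π × 0.208 = 75°
tan(βl) = 3.73
For a shorted stub, Z_in = jZ_0·tan(βl)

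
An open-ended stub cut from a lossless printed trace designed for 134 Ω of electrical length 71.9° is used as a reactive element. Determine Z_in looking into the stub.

Z_in ≈ −j43.8 Ω

tan(βl) = 3.06
For an open-ended stub, Z_in = −jZ_0·cot(βl) = −jZ_0/tan(βl)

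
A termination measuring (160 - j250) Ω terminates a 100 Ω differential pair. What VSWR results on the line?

Γ = (Z_L − Z_0)/(Z_L + Z_0) = (60 − j250)/(260 − j250)
|Γ| = 257/361 = 0.713
VSWR = (1 + |Γ|)/(1 − |Γ|) = 1.71/0.287

VSWR ≈ 5.96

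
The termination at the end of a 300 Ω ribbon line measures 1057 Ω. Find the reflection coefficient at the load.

Γ = 0.558

Γ = (Z_L − Z_0)/(Z_L + Z_0) = (1057 − 300)/(1057 + 300) = 757/1357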